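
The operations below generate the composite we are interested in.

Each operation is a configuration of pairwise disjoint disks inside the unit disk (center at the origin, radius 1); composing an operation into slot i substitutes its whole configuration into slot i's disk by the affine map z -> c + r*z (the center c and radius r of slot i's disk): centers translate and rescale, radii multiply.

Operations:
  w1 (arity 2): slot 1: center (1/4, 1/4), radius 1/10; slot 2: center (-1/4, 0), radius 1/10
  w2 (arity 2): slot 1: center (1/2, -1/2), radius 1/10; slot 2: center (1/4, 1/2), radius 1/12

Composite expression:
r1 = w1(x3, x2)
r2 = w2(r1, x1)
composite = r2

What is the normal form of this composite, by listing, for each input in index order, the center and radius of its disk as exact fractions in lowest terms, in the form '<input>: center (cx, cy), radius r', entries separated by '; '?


x1: center (1/4, 1/2), radius 1/12; x2: center (19/40, -1/2), radius 1/100; x3: center (21/40, -19/40), radius 1/100


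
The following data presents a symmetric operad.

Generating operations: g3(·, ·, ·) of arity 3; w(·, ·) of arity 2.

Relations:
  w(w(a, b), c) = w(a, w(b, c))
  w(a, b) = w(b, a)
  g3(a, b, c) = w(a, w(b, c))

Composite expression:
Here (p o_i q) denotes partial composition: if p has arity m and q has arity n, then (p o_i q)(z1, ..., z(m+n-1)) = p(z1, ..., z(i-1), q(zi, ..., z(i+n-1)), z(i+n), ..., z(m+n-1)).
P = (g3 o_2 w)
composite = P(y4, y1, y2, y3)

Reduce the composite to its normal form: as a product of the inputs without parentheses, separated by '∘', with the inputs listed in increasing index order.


y1 ∘ y2 ∘ y3 ∘ y4

With g3 associative and commutative, the y-input set is all that matters.
w(y1, y2) unparenthesizes to y1 ∘ y2
g3(y4, w(y1, y2), y3) unparenthesizes to y4 ∘ y1 ∘ y2 ∘ y3
rearranged into index order: y1 ∘ y2 ∘ y3 ∘ y4


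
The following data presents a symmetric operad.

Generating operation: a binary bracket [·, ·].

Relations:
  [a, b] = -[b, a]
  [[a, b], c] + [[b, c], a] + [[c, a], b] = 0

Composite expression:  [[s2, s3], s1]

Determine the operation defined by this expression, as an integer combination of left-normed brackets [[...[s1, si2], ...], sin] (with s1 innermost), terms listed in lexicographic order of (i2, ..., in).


A multilinear Lie element is pinned by s1-initial words (s1 innermost).
Composite bracket: [[s2, s3], s1]
Applying ab - ba throughout gives 4 signed words (2^2 = 4).
Coefficients come from the s1-initial words:
  from s1s2s3, sign -1: term -[[s1, s2], s3]
  from s1s3s2, sign +1: term +[[s1, s3], s2]

-[[s1, s2], s3] + [[s1, s3], s2]


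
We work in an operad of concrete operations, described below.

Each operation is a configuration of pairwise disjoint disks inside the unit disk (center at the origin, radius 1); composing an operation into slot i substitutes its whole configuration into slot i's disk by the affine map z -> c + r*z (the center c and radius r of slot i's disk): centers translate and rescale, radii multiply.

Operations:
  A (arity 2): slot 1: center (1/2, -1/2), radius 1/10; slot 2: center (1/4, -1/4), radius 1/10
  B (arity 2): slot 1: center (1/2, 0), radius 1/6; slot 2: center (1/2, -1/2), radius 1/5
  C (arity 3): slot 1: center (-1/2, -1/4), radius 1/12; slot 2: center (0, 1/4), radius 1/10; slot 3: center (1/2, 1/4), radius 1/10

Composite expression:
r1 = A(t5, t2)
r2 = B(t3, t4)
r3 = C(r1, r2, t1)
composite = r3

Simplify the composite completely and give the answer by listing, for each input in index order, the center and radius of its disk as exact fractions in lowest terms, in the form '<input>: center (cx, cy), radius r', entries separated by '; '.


Only the slot chain above each t matters under C; compose those maps.
input t5: applying the 2 nested substitutions gives center (-11/24, -7/24), radius 1/120
input t2: applying the 2 nested substitutions gives center (-23/48, -13/48), radius 1/120
input t3: applying the 2 nested substitutions gives center (1/20, 1/4), radius 1/60
input t4: applying the 2 nested substitutions gives center (1/20, 1/5), radius 1/50
input t1: applying the 1 nested substitution gives center (1/2, 1/4), radius 1/10

t1: center (1/2, 1/4), radius 1/10; t2: center (-23/48, -13/48), radius 1/120; t3: center (1/20, 1/4), radius 1/60; t4: center (1/20, 1/5), radius 1/50; t5: center (-11/24, -7/24), radius 1/120


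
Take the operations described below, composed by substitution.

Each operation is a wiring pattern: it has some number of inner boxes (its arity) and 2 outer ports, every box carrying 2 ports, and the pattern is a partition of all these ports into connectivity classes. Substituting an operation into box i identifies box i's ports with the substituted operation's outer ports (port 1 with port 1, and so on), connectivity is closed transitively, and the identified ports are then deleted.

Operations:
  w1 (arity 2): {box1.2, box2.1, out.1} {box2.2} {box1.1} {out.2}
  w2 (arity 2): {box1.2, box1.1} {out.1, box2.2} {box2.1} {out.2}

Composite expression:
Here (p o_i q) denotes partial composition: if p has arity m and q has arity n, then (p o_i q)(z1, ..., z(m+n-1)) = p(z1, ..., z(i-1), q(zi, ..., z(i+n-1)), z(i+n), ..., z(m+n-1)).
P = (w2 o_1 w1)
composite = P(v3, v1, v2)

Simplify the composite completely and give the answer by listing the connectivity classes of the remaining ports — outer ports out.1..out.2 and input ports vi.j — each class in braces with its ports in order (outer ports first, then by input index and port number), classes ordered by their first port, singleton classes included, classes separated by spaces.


{out.1, v2.2} {out.2} {v1.1, v3.2} {v1.2} {v2.1} {v3.1}

Connectivity passes through glued w2-boundaries; trace each wire chain.
through w1, on inputs (v3, v1): {out.1, v1.1, v3.2} {out.2} {v1.2} {v3.1} (out.j = stage outer ports)
through w2, on inputs (v3, v1, v2): {out.1, v2.2} {out.2} {v1.1, v3.2} {v1.2} {v2.1} {v3.1} (out.j = stage outer ports)


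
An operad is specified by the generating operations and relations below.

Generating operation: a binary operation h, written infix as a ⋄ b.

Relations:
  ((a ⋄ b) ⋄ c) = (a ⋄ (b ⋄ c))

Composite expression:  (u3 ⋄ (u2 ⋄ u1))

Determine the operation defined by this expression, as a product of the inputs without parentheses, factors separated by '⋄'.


u3 ⋄ u2 ⋄ u1

Every regrouping of h is equal, so read the u-inputs in written order.
(u2 ⋄ u1) collapses to u2 ⋄ u1
(u3 ⋄ (u2 ⋄ u1)) collapses to u3 ⋄ u2 ⋄ u1


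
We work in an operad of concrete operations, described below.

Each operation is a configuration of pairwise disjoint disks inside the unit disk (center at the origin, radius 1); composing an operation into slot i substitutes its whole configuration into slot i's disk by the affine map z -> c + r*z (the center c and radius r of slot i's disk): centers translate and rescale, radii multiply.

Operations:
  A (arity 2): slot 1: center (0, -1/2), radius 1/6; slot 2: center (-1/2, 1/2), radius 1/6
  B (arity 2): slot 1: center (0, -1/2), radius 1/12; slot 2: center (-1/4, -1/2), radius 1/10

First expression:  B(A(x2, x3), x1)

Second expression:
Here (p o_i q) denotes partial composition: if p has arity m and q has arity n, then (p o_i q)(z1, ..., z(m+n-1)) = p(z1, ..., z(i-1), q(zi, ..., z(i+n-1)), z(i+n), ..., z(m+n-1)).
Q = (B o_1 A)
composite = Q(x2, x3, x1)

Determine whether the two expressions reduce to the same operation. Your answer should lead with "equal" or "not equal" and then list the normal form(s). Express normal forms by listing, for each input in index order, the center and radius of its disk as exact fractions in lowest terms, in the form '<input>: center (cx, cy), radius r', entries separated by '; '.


The first expression reduces to x1: center (-1/4, -1/2), radius 1/10; x2: center (0, -13/24), radius 1/72; x3: center (-1/24, -11/24), radius 1/72
The second expression reduces to x1: center (-1/4, -1/2), radius 1/10; x2: center (0, -13/24), radius 1/72; x3: center (-1/24, -11/24), radius 1/72
One common form — equal.

equal — both sides give x1: center (-1/4, -1/2), radius 1/10; x2: center (0, -13/24), radius 1/72; x3: center (-1/24, -11/24), radius 1/72


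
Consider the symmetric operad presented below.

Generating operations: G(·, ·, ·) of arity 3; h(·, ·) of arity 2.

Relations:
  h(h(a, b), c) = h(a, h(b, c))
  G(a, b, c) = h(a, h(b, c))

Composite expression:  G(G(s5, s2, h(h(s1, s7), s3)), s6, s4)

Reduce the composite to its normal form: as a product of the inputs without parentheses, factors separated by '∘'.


Key point: G is associative — brackets drop, the s-order remains.
h(s1, s7) linearizes to s1 ∘ s7
h(h(s1, s7), s3) linearizes to s1 ∘ s7 ∘ s3
G(s5, s2, h(h(s1, s7), s3)) linearizes to s5 ∘ s2 ∘ s1 ∘ s7 ∘ s3
G(G(s5, s2, h(h(s1, s7), s3)), s6, s4) linearizes to s5 ∘ s2 ∘ s1 ∘ s7 ∘ s3 ∘ s6 ∘ s4

s5 ∘ s2 ∘ s1 ∘ s7 ∘ s3 ∘ s6 ∘ s4


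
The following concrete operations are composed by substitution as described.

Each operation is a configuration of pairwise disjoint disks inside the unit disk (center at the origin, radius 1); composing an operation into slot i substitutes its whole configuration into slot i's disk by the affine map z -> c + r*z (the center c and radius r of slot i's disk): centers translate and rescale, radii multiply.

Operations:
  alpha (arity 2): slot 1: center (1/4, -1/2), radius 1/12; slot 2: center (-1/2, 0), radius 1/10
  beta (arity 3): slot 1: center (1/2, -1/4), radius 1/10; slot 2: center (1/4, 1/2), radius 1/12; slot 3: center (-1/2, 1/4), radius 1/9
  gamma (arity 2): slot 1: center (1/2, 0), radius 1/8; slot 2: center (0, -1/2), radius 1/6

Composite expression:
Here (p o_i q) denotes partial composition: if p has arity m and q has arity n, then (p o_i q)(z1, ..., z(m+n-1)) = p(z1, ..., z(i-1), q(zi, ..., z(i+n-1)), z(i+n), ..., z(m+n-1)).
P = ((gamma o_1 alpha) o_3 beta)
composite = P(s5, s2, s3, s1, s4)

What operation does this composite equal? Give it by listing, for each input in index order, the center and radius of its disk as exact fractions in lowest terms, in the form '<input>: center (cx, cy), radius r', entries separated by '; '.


s1: center (1/24, -5/12), radius 1/72; s2: center (7/16, 0), radius 1/80; s3: center (1/12, -13/24), radius 1/60; s4: center (-1/12, -11/24), radius 1/54; s5: center (17/32, -1/16), radius 1/96


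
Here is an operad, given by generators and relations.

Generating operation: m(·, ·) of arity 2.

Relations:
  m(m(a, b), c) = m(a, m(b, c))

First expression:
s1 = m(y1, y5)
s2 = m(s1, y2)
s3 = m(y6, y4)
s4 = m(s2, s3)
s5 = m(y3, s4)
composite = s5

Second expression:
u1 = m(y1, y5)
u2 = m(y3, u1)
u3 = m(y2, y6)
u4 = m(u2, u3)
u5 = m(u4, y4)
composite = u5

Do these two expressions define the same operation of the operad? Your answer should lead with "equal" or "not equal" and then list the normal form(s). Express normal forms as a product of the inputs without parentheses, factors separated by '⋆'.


The first composite normalizes to y3 ⋆ y1 ⋆ y5 ⋆ y2 ⋆ y6 ⋆ y4
The second composite normalizes to y3 ⋆ y1 ⋆ y5 ⋆ y2 ⋆ y6 ⋆ y4
Both agree, so they are equal.

equal — both sides give y3 ⋆ y1 ⋆ y5 ⋆ y2 ⋆ y6 ⋆ y4


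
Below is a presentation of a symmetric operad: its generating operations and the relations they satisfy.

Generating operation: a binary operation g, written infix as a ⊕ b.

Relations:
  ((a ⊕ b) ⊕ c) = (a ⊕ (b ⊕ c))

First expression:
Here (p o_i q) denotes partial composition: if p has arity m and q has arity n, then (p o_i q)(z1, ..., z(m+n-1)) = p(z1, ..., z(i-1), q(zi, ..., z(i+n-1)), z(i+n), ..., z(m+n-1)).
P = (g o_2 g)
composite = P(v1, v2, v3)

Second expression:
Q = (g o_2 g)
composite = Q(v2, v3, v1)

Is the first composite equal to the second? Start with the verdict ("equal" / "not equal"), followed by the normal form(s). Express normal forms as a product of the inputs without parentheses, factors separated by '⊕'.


In normal form, the first expression is v1 ⊕ v2 ⊕ v3
In normal form, the second expression is v2 ⊕ v3 ⊕ v1
The normal forms differ: not equal.

not equal: they reduce to v1 ⊕ v2 ⊕ v3 and v2 ⊕ v3 ⊕ v1


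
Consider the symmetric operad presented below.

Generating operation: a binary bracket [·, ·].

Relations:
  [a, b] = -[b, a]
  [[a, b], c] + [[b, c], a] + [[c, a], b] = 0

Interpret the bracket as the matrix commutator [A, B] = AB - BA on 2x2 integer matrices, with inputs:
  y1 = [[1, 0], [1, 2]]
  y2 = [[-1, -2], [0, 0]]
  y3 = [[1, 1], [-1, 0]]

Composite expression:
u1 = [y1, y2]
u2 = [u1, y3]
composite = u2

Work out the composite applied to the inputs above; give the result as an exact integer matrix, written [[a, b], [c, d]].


[[-1, 2], [3, 1]]

[y1, y2] = [[2, 2], [-1, -2]]
[[y1, y2], y3] = [[-1, 2], [3, 1]]


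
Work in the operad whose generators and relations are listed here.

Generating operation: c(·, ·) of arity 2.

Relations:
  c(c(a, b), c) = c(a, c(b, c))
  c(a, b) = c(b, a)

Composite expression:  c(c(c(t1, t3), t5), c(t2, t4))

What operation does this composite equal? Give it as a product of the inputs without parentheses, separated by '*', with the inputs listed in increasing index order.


Key point: c commutes, so take the t-inputs in any fixed order.
c(t1, t3) flattens to t1 * t3
c(c(t1, t3), t5) flattens to t1 * t3 * t5
c(t2, t4) flattens to t2 * t4
c(c(c(t1, t3), t5), c(t2, t4)) flattens to t1 * t3 * t5 * t2 * t4
commutativity sorts the factors: t1 * t2 * t3 * t4 * t5

t1 * t2 * t3 * t4 * t5


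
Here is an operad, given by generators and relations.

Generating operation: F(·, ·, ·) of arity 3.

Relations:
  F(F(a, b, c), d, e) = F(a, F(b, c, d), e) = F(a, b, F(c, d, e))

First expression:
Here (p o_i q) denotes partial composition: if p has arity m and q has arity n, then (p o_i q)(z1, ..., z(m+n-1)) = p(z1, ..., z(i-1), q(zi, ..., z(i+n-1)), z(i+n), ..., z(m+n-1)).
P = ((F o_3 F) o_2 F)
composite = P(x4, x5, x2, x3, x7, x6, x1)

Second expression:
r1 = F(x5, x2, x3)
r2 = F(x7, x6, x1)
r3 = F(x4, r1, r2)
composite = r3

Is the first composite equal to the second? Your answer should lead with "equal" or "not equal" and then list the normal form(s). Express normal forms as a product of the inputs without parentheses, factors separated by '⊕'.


equal: each reduces to x4 ⊕ x5 ⊕ x2 ⊕ x3 ⊕ x7 ⊕ x6 ⊕ x1

The first composite normalizes to x4 ⊕ x5 ⊕ x2 ⊕ x3 ⊕ x7 ⊕ x6 ⊕ x1
The second composite normalizes to x4 ⊕ x5 ⊕ x2 ⊕ x3 ⊕ x7 ⊕ x6 ⊕ x1
Identical normal forms: equal.


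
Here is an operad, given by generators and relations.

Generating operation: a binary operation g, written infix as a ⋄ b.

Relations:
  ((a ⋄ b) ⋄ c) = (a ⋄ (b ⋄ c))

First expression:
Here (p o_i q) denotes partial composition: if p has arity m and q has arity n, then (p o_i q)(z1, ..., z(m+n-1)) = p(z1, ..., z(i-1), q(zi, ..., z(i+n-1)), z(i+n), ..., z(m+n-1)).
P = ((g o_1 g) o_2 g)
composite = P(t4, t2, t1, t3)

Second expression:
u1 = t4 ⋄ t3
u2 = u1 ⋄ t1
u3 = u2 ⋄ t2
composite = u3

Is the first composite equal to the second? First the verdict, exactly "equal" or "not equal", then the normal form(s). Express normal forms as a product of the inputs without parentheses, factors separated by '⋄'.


not equal: they reduce to t4 ⋄ t2 ⋄ t1 ⋄ t3 and t4 ⋄ t3 ⋄ t1 ⋄ t2

In normal form, the first expression is t4 ⋄ t2 ⋄ t1 ⋄ t3
In normal form, the second expression is t4 ⋄ t3 ⋄ t1 ⋄ t2
Different reductions; not equal.


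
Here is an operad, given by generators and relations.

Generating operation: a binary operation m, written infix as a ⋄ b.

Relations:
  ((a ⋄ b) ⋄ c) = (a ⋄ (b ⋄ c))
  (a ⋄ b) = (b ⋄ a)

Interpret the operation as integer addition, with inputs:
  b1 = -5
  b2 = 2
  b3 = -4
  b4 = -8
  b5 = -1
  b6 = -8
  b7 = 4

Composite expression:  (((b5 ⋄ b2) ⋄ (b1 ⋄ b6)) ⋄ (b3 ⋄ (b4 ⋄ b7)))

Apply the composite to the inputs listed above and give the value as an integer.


(b5 ⋄ b2) = 1
(b1 ⋄ b6) = -13
((b5 ⋄ b2) ⋄ (b1 ⋄ b6)) = -12
(b4 ⋄ b7) = -4
(b3 ⋄ (b4 ⋄ b7)) = -8
(((b5 ⋄ b2) ⋄ (b1 ⋄ b6)) ⋄ (b3 ⋄ (b4 ⋄ b7))) = -20

-20


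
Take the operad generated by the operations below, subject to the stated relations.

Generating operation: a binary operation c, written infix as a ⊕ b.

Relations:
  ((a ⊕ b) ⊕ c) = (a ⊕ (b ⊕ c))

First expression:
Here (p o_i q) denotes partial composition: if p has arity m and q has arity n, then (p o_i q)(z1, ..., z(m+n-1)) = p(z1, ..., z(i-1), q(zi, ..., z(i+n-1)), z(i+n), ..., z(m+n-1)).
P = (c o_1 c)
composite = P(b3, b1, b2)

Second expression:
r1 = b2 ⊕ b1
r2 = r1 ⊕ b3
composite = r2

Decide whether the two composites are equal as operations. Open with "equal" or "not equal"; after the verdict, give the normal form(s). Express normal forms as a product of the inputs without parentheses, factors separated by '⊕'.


not equal: they reduce to b3 ⊕ b1 ⊕ b2 and b2 ⊕ b1 ⊕ b3

Normal form of the first expression: b3 ⊕ b1 ⊕ b2
Normal form of the second expression: b2 ⊕ b1 ⊕ b3
Distinct normal forms: not equal.


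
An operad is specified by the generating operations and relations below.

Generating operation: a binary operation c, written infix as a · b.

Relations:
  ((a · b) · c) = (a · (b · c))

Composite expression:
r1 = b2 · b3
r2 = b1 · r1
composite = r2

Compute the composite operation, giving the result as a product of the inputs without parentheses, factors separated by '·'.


All parenthesizations of c agree; list the b-inputs left to right.
(b2 · b3) spells out as b2 · b3
(b1 · (b2 · b3)) spells out as b1 · b2 · b3

b1 · b2 · b3


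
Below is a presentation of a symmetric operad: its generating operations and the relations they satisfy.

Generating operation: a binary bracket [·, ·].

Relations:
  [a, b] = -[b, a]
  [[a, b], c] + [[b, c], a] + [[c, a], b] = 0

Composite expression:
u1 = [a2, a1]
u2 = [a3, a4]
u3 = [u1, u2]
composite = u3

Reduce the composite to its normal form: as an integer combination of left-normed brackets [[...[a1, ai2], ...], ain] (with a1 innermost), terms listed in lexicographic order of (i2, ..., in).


Antisymmetry and Jacobi reduce to a1-anchored left-normed brackets.
Composite bracket: [[a2, a1], [a3, a4]]
Applying ab - ba throughout gives 8 signed words (2^3 = 8).
Words beginning with a1 determine it all:
  the word a1a2a3a4 carries sign -1 and contributes -[[[a1, a2], a3], a4]
  the word a1a2a4a3 carries sign +1 and contributes +[[[a1, a2], a4], a3]

-[[[a1, a2], a3], a4] + [[[a1, a2], a4], a3]


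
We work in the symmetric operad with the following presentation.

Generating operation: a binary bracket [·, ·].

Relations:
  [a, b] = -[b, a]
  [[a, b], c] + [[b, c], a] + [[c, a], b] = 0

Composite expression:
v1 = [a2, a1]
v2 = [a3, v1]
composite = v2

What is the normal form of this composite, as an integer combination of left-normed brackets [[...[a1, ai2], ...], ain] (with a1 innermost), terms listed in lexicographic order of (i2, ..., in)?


[[a1, a2], a3]


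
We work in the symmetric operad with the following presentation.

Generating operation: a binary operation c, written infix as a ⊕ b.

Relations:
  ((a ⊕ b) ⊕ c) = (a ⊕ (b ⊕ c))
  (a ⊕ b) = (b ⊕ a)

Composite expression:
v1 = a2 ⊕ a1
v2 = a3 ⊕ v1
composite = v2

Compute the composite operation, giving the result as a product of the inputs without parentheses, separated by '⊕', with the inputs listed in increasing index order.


With c associative and commutative, the a-input set is all that matters.
(a2 ⊕ a1) flattens to a2 ⊕ a1
(a3 ⊕ (a2 ⊕ a1)) flattens to a3 ⊕ a2 ⊕ a1
the factors in increasing index order: a1 ⊕ a2 ⊕ a3

a1 ⊕ a2 ⊕ a3


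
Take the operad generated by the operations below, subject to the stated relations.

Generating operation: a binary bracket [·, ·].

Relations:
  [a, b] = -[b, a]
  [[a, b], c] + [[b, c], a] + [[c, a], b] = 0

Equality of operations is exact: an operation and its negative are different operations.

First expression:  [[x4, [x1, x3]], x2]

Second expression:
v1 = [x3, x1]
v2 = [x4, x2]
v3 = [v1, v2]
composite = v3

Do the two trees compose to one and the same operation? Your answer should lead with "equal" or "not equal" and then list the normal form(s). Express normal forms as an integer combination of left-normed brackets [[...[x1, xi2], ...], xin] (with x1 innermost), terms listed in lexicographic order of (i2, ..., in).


not equal; the first gives -[[[x1, x3], x4], x2] and the second [[[x1, x3], x2], x4] - [[[x1, x3], x4], x2]

Normal form of the first expression: -[[[x1, x3], x4], x2]
Normal form of the second expression: [[[x1, x3], x2], x4] - [[[x1, x3], x4], x2]
The forms do not match — not equal.


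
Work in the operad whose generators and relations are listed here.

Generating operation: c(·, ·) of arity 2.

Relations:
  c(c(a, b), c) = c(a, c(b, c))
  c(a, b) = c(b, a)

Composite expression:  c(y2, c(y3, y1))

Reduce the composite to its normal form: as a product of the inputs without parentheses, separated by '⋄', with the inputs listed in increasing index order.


y1 ⋄ y2 ⋄ y3


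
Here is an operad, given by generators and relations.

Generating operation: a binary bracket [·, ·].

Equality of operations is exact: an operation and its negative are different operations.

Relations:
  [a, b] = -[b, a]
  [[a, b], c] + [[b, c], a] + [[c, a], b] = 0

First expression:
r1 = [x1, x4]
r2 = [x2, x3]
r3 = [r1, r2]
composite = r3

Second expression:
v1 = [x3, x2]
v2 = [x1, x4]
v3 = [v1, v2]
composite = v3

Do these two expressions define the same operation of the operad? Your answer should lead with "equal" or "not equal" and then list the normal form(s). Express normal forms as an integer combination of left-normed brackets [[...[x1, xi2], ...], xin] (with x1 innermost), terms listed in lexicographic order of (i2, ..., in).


The first composite normalizes to [[[x1, x4], x2], x3] - [[[x1, x4], x3], x2]
The second composite normalizes to [[[x1, x4], x2], x3] - [[[x1, x4], x3], x2]
Both agree, so they are equal.

equal: each reduces to [[[x1, x4], x2], x3] - [[[x1, x4], x3], x2]


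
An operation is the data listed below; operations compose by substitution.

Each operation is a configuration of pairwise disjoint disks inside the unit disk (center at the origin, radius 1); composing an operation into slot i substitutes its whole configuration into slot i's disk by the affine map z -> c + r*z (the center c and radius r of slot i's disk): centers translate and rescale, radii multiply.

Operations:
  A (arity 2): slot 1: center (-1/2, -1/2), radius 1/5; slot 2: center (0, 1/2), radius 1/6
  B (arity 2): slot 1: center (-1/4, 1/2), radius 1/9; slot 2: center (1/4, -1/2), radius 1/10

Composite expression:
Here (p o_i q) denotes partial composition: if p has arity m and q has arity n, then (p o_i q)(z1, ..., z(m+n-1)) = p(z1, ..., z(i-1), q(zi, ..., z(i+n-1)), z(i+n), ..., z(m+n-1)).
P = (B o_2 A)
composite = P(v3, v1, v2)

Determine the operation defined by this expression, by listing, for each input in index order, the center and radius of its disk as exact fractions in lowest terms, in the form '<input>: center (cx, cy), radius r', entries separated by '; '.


v1: center (1/5, -11/20), radius 1/50; v2: center (1/4, -9/20), radius 1/60; v3: center (-1/4, 1/2), radius 1/9


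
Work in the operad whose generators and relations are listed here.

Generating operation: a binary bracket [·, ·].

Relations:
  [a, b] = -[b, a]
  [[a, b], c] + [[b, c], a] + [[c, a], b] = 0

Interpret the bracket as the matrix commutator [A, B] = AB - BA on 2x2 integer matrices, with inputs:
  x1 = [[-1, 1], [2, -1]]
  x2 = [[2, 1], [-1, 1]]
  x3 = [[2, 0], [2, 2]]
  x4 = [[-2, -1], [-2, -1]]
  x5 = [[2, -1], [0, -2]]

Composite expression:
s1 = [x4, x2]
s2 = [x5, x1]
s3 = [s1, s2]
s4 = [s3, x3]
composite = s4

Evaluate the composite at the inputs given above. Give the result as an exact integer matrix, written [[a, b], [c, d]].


[[48, 0], [-48, -48]]

[x4, x2] = [[3, 0], [-3, -3]]
[x5, x1] = [[-2, 4], [-8, 2]]
[[x4, x2], [x5, x1]] = [[12, 24], [60, -12]]
[[[x4, x2], [x5, x1]], x3] = [[48, 0], [-48, -48]]


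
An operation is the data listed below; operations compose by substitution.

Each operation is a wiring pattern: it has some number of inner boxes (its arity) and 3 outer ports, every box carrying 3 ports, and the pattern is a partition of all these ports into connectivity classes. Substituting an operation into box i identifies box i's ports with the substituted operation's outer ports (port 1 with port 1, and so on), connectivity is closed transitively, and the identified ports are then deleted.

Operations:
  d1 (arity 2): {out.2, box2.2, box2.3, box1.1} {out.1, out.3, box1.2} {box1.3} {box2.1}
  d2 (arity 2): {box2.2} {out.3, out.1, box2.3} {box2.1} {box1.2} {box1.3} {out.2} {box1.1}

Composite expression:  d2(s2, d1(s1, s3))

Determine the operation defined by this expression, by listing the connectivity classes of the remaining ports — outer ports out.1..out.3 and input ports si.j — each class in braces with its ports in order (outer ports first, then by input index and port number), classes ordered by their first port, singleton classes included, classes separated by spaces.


Two ports join when wires chain via d2-identified ports.
composing d1 on (s1, s3), with out.j its own outer ports: {out.1, out.3, s1.2} {out.2, s1.1, s3.2, s3.3} {s1.3} {s3.1}
composing d2 on (s2, s1, s3), with out.j its own outer ports: {out.1, out.3, s1.2} {out.2} {s1.1, s3.2, s3.3} {s1.3} {s2.1} {s2.2} {s2.3} {s3.1}

{out.1, out.3, s1.2} {out.2} {s1.1, s3.2, s3.3} {s1.3} {s2.1} {s2.2} {s2.3} {s3.1}


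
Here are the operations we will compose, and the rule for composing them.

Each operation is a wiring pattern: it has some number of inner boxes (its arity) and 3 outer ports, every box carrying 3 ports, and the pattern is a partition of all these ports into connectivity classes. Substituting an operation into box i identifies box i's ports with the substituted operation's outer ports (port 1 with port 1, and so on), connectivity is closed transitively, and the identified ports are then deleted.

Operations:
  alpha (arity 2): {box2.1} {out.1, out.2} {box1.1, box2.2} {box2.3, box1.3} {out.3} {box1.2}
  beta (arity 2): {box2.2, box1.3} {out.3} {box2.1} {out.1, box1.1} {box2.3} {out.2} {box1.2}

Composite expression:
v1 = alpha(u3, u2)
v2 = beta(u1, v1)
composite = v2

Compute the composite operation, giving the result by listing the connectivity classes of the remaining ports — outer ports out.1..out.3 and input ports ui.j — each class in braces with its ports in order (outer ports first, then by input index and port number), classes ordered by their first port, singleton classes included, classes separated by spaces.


Substituting into beta glues patterns; closure does the rest.
the subtree at alpha composes to {out.1, out.2} {out.3} {u2.1} {u2.2, u3.1} {u2.3, u3.3} {u3.2} on (u3, u2); out.j = own outer ports
the subtree at beta composes to {out.1, u1.1} {out.2} {out.3} {u1.2} {u1.3} {u2.1} {u2.2, u3.1} {u2.3, u3.3} {u3.2} on (u1, u3, u2); out.j = own outer ports

{out.1, u1.1} {out.2} {out.3} {u1.2} {u1.3} {u2.1} {u2.2, u3.1} {u2.3, u3.3} {u3.2}


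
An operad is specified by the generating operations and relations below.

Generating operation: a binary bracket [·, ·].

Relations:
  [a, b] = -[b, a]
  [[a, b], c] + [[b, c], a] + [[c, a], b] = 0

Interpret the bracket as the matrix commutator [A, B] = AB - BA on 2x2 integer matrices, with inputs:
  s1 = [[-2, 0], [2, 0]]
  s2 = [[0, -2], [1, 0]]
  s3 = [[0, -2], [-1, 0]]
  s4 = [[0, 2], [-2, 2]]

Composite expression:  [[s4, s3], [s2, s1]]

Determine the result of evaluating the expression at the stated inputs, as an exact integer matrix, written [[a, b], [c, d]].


[s4, s3] = [[-6, 4], [-2, 6]]
[s2, s1] = [[-4, -4], [-2, 4]]
[[s4, s3], [s2, s1]] = [[-16, 80], [-8, 16]]

[[-16, 80], [-8, 16]]


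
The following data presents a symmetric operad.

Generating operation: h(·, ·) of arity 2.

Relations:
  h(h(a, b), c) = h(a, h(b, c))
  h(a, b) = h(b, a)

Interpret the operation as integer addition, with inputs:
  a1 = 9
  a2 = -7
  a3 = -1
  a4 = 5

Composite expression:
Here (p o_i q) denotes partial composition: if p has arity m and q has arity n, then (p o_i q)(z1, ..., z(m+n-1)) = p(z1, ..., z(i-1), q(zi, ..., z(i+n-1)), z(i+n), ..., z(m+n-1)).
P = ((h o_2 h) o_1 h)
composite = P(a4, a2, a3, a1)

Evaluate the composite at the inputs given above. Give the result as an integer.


6

h(a4, a2) = -2
h(a3, a1) = 8
h(h(a4, a2), h(a3, a1)) = 6


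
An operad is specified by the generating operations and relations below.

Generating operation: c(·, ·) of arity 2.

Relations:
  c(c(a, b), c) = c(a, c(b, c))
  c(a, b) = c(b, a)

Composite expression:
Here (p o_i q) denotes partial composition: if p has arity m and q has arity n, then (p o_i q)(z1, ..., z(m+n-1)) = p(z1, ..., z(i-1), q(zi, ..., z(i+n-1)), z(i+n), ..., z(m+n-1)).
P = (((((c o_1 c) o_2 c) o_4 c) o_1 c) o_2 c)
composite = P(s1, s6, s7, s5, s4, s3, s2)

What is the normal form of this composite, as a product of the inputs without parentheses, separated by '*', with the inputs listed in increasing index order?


s1 * s2 * s3 * s4 * s5 * s6 * s7


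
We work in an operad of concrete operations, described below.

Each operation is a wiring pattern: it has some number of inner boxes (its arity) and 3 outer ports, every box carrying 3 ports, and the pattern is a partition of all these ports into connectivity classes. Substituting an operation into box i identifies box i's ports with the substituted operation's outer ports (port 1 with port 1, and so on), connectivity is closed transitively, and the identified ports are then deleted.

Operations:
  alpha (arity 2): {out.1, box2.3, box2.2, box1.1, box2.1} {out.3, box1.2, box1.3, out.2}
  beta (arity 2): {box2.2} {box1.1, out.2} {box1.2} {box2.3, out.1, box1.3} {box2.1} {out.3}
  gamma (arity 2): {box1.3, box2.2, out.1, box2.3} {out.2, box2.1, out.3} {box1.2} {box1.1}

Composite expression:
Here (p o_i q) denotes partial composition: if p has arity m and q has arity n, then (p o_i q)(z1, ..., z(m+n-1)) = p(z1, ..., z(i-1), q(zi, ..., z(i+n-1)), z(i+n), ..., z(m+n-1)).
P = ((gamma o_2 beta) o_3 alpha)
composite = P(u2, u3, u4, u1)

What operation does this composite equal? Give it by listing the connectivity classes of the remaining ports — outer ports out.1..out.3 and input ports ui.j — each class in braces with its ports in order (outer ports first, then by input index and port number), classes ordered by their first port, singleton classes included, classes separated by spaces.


{out.1, u2.3, u3.1} {out.2, out.3, u3.3, u4.2, u4.3} {u1.1, u1.2, u1.3, u4.1} {u2.1} {u2.2} {u3.2}

Two ports join when wires chain via gamma-identified ports.
through alpha, on inputs (u4, u1): {out.1, u1.1, u1.2, u1.3, u4.1} {out.2, out.3, u4.2, u4.3} (out.j = stage outer ports)
through beta, on inputs (u3, u4, u1): {out.1, u3.3, u4.2, u4.3} {out.2, u3.1} {out.3} {u1.1, u1.2, u1.3, u4.1} {u3.2} (out.j = stage outer ports)
through gamma, on inputs (u2, u3, u4, u1): {out.1, u2.3, u3.1} {out.2, out.3, u3.3, u4.2, u4.3} {u1.1, u1.2, u1.3, u4.1} {u2.1} {u2.2} {u3.2} (out.j = stage outer ports)


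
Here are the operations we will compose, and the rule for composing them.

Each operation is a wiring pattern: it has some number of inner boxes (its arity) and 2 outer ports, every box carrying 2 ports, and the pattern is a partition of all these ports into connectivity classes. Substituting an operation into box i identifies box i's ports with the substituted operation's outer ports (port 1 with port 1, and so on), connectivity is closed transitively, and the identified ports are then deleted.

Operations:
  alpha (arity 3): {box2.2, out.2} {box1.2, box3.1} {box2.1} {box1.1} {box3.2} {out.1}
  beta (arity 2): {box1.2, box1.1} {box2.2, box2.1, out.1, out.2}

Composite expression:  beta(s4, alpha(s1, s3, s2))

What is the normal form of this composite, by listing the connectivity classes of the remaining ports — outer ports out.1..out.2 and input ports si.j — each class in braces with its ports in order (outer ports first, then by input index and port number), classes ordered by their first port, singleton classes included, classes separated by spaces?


Treat the ports identified at beta as solder joints: merge, then drop.
composing alpha on (s1, s3, s2), with out.j its own outer ports: {out.1} {out.2, s3.2} {s1.1} {s1.2, s2.1} {s2.2} {s3.1}
composing beta on (s4, s1, s3, s2), with out.j its own outer ports: {out.1, out.2, s3.2} {s1.1} {s1.2, s2.1} {s2.2} {s3.1} {s4.1, s4.2}

{out.1, out.2, s3.2} {s1.1} {s1.2, s2.1} {s2.2} {s3.1} {s4.1, s4.2}


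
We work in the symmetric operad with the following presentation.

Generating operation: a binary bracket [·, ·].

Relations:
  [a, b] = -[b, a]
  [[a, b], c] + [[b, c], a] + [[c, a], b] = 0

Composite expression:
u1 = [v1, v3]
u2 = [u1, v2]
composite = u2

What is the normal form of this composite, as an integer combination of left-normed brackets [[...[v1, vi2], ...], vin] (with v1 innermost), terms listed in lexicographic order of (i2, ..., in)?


[[v1, v3], v2]

Antisymmetry and Jacobi reduce to v1-anchored left-normed brackets.
Composite bracket: [[v1, v3], v2]
Applying ab - ba throughout gives 4 signed words (2^2 = 4).
Collect the words opening with v1:
  the word v1v3v2 carries sign +1 and contributes +[[v1, v3], v2]


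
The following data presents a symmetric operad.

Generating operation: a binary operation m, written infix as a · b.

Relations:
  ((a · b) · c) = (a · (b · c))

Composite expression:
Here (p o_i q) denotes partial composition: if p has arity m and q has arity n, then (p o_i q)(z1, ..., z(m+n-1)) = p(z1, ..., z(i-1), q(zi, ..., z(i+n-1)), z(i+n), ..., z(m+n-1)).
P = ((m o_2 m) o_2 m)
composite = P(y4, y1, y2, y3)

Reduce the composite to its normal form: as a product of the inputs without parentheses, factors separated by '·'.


Every regrouping of m is equal, so read the y-inputs in written order.
(y1 · y2) collapses to y1 · y2
((y1 · y2) · y3) collapses to y1 · y2 · y3
(y4 · ((y1 · y2) · y3)) collapses to y4 · y1 · y2 · y3

y4 · y1 · y2 · y3


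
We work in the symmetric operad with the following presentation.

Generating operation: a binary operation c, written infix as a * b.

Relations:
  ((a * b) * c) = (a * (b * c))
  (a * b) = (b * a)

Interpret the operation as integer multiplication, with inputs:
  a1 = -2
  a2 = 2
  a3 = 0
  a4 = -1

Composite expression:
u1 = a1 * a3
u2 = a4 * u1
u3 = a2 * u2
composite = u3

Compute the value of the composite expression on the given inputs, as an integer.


(a1 * a3) = 0
(a4 * (a1 * a3)) = 0
(a2 * (a4 * (a1 * a3))) = 0

0


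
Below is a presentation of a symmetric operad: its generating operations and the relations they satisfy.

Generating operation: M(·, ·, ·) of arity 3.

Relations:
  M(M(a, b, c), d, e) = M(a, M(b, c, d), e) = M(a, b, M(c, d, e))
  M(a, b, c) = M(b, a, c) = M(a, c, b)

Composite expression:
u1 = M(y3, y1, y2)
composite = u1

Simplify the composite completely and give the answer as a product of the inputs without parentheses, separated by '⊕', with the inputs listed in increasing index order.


With M associative and commutative, the y-input set is all that matters.
M(y3, y1, y2) unparenthesizes to y3 ⊕ y1 ⊕ y2
reordering the factors by index: y1 ⊕ y2 ⊕ y3

y1 ⊕ y2 ⊕ y3


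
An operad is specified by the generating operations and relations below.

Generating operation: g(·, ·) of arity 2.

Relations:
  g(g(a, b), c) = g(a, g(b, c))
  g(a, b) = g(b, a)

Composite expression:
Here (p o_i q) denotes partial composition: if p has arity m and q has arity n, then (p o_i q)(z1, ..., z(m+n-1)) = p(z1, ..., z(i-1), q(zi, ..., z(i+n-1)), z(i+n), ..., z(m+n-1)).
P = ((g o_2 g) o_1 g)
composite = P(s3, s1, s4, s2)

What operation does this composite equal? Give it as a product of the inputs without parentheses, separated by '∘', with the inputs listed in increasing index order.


s1 ∘ s2 ∘ s3 ∘ s4

Reordering under g is free, so list the s-inputs canonically.
g(s3, s1) unparenthesizes to s3 ∘ s1
g(s4, s2) unparenthesizes to s4 ∘ s2
g(g(s3, s1), g(s4, s2)) unparenthesizes to s3 ∘ s1 ∘ s4 ∘ s2
putting the inputs in ascending order: s1 ∘ s2 ∘ s3 ∘ s4


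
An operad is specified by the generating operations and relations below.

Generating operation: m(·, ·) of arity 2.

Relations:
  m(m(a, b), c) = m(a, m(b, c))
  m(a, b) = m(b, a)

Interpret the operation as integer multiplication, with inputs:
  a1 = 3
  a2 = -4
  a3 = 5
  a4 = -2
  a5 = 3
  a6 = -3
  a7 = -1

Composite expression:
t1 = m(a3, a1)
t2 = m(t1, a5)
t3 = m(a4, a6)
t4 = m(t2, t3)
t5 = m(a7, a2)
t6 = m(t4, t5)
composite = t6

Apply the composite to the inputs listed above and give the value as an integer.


1080

m(a3, a1) = 15
m(m(a3, a1), a5) = 45
m(a4, a6) = 6
m(m(m(a3, a1), a5), m(a4, a6)) = 270
m(a7, a2) = 4
m(m(m(m(a3, a1), a5), m(a4, a6)), m(a7, a2)) = 1080


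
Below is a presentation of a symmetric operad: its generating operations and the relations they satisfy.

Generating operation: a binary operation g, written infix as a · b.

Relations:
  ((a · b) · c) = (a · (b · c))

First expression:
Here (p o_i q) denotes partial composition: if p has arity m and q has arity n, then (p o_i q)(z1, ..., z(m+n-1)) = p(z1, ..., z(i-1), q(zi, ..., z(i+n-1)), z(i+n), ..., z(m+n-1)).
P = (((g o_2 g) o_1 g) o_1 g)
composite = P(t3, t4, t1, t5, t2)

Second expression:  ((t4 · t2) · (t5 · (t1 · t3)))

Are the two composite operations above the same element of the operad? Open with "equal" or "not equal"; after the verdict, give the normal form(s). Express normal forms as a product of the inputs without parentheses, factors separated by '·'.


not equal — first t3 · t4 · t1 · t5 · t2, second t4 · t2 · t5 · t1 · t3

In normal form, the first expression is t3 · t4 · t1 · t5 · t2
In normal form, the second expression is t4 · t2 · t5 · t1 · t3
No match — not equal.


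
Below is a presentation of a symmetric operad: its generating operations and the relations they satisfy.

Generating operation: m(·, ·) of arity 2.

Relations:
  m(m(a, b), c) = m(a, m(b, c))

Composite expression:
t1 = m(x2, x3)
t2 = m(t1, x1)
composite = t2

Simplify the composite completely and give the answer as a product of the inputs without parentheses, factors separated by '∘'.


x2 ∘ x3 ∘ x1


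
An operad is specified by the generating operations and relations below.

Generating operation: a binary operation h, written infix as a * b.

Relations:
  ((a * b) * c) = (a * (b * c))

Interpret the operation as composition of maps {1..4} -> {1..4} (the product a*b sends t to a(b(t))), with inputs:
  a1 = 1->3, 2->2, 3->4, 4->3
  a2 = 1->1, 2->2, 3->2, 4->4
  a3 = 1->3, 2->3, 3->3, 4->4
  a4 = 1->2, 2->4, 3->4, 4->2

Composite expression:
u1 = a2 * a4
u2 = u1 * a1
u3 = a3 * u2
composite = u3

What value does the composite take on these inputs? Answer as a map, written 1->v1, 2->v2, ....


(a2 * a4) = 1->2, 2->4, 3->4, 4->2
((a2 * a4) * a1) = 1->4, 2->4, 3->2, 4->4
(a3 * ((a2 * a4) * a1)) = 1->4, 2->4, 3->3, 4->4

1->4, 2->4, 3->3, 4->4


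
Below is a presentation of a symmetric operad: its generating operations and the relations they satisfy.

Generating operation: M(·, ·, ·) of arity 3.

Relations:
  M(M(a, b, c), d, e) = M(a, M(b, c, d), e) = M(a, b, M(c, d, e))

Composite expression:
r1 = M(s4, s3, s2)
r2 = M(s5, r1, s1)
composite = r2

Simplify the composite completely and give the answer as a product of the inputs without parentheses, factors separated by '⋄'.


s5 ⋄ s4 ⋄ s3 ⋄ s2 ⋄ s1

Key point: M is associative — brackets drop, the s-order remains.
M(s4, s3, s2) flattens to s4 ⋄ s3 ⋄ s2
M(s5, M(s4, s3, s2), s1) flattens to s5 ⋄ s4 ⋄ s3 ⋄ s2 ⋄ s1


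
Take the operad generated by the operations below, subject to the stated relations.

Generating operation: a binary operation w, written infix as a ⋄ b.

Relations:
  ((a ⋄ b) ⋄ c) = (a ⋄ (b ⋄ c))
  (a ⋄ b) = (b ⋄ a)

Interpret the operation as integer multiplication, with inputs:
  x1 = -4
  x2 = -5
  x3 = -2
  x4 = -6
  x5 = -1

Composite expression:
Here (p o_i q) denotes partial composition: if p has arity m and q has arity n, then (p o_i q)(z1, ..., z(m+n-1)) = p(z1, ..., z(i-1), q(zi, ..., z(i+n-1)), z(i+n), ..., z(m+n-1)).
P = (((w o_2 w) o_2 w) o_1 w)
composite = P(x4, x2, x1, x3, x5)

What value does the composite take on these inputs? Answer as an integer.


-240

(x4 ⋄ x2) = 30
(x1 ⋄ x3) = 8
((x1 ⋄ x3) ⋄ x5) = -8
((x4 ⋄ x2) ⋄ ((x1 ⋄ x3) ⋄ x5)) = -240
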